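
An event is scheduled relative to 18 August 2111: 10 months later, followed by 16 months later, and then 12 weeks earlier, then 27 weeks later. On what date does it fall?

January 31, 2114

Advancing 10 months from August 18, 2111:
month 8 + 10 = 18, which is month 6 of year 2112 → June 2112.
Day 18 is valid in June, giving June 18, 2112.
Adding 16 months from June 18, 2112:
month 6 + 16 = 22, which is month 10 of year 2113 → October 2113.
Day 18 is valid in October, giving October 18, 2113.
Going back 12 weeks (= 84 days) from October 18, 2113:
Going back 18 days from October 18, 2113 reaches the end of the previous month; 84 − 18 = 66 left.
September 2113 has 30 days: 66 − 30 = 36 left.
August 2113 has 31 days: 36 − 31 = 5 left.
July 2113 has 31 days; 31 − 5 = 26 → July 26, 2113.
Adding 27 weeks (= 189 days) from July 26, 2113:
July has 31 days, so 31 − 26 = 5 days remain after July 26, 2113; 189 − 5 = 184 left.
August 2113 has 31 days: 184 − 31 = 153 left.
September 2113 has 30 days: 153 − 30 = 123 left.
October 2113 has 31 days: 123 − 31 = 92 left.
November 2113 has 30 days: 92 − 30 = 62 left.
December 2113 has 31 days: 62 − 31 = 31 left.
31 days into January 2114 → January 31, 2114.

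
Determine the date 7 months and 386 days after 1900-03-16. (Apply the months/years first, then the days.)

Adding 7 months and 386 days from March 16, 1900: first the month/year part, then the days.
month 3 + 7 = 10 → October 1900.
Day 16 is valid in October, giving October 16, 1900.
Now add 386 days from October 16, 1900.
October has 31 days, so 31 − 16 = 15 days remain after October 16, 1900; 386 − 15 = 371 left.
November 1900 has 30 days: 371 − 30 = 341 left.
December 1900 has 31 days: 341 − 31 = 310 left.
January 1901 has 31 days: 310 − 31 = 279 left.
February 1901 has 28 days (1901 is not a leap year): 279 − 28 = 251 left.
March 1901 has 31 days: 251 − 31 = 220 left.
April 1901 has 30 days: 220 − 30 = 190 left.
May 1901 has 31 days: 190 − 31 = 159 left.
June 1901 has 30 days: 159 − 30 = 129 left.
July 1901 has 31 days: 129 − 31 = 98 left.
August 1901 has 31 days: 98 − 31 = 67 left.
September 1901 has 30 days: 67 − 30 = 37 left.
October 1901 has 31 days: 37 − 31 = 6 left.
6 days into November 1901 → November 6, 1901.

November 6, 1901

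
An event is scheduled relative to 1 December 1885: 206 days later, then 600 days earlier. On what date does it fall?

November 2, 1884

Counting forward 206 days from December 1, 1885:
December has 31 days, so 31 − 1 = 30 days remain after December 1, 1885; 206 − 30 = 176 left.
January 1886 has 31 days: 176 − 31 = 145 left.
February 1886 has 28 days (1886 is not a leap year): 145 − 28 = 117 left.
March 1886 has 31 days: 117 − 31 = 86 left.
April 1886 has 30 days: 86 − 30 = 56 left.
May 1886 has 31 days: 56 − 31 = 25 left.
25 days into June 1886 → June 25, 1886.
Going back 600 days from June 25, 1886:
Going back 25 days from June 25, 1886 reaches the end of the previous month; 600 − 25 = 575 left.
May 1886 has 31 days: 575 − 31 = 544 left.
April 1886 has 30 days: 544 − 30 = 514 left.
March 1886 has 31 days: 514 − 31 = 483 left.
February 1886 has 28 days (1886 is not a leap year): 483 − 28 = 455 left.
January 1886 has 31 days: 455 − 31 = 424 left.
December 1885 has 31 days: 424 − 31 = 393 left.
November 1885 has 30 days: 393 − 30 = 363 left.
October 1885 has 31 days: 363 − 31 = 332 left.
September 1885 has 30 days: 332 − 30 = 302 left.
August 1885 has 31 days: 302 − 31 = 271 left.
July 1885 has 31 days: 271 − 31 = 240 left.
June 1885 has 30 days: 240 − 30 = 210 left.
May 1885 has 31 days: 210 − 31 = 179 left.
April 1885 has 30 days: 179 − 30 = 149 left.
March 1885 has 31 days: 149 − 31 = 118 left.
February 1885 has 28 days (1885 is not a leap year): 118 − 28 = 90 left.
January 1885 has 31 days: 90 − 31 = 59 left.
December 1884 has 31 days: 59 − 31 = 28 left.
November 1884 has 30 days; 30 − 28 = 2 → November 2, 1884.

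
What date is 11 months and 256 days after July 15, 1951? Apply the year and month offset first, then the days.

February 26, 1953

Adding 11 months and 256 days from July 15, 1951: first the month/year part, then the days.
month 7 + 11 = 18, which is month 6 of year 1952 → June 1952.
Day 15 is valid in June, giving June 15, 1952.
Now add 256 days from June 15, 1952.
June has 30 days, so 30 − 15 = 15 days remain after June 15, 1952; 256 − 15 = 241 left.
July 1952 has 31 days: 241 − 31 = 210 left.
August 1952 has 31 days: 210 − 31 = 179 left.
September 1952 has 30 days: 179 − 30 = 149 left.
October 1952 has 31 days: 149 − 31 = 118 left.
November 1952 has 30 days: 118 − 30 = 88 left.
December 1952 has 31 days: 88 − 31 = 57 left.
January 1953 has 31 days: 57 − 31 = 26 left.
26 days into February 1953 → February 26, 1953.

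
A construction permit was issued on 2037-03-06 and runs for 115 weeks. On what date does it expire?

Advancing 115 weeks = 805 days from March 6, 2037.
March has 31 days, so 31 − 6 = 25 days remain after March 6, 2037; 805 − 25 = 780 left.
April 2037 has 30 days: 780 − 30 = 750 left.
May 2037 has 31 days: 750 − 31 = 719 left.
June 2037 has 30 days: 719 − 30 = 689 left.
July 2037 has 31 days: 689 − 31 = 658 left.
August 2037 has 31 days: 658 − 31 = 627 left.
September 2037 has 30 days: 627 − 30 = 597 left.
October 2037 has 31 days: 597 − 31 = 566 left.
November 2037 has 30 days: 566 − 30 = 536 left.
December 2037 has 31 days: 536 − 31 = 505 left.
January 2038 has 31 days: 505 − 31 = 474 left.
February 2038 has 28 days (2038 is not a leap year): 474 − 28 = 446 left.
March 2038 has 31 days: 446 − 31 = 415 left.
April 2038 has 30 days: 415 − 30 = 385 left.
May 2038 has 31 days: 385 − 31 = 354 left.
June 2038 has 30 days: 354 − 30 = 324 left.
July 2038 has 31 days: 324 − 31 = 293 left.
August 2038 has 31 days: 293 − 31 = 262 left.
September 2038 has 30 days: 262 − 30 = 232 left.
October 2038 has 31 days: 232 − 31 = 201 left.
November 2038 has 30 days: 201 − 30 = 171 left.
December 2038 has 31 days: 171 − 31 = 140 left.
January 2039 has 31 days: 140 − 31 = 109 left.
February 2039 has 28 days (2039 is not a leap year): 109 − 28 = 81 left.
March 2039 has 31 days: 81 − 31 = 50 left.
April 2039 has 30 days: 50 − 30 = 20 left.
20 days into May 2039 → May 20, 2039.

May 20, 2039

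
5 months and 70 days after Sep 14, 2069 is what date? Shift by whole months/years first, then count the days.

April 25, 2070

Advancing 5 months and 70 days from September 14, 2069: first the month/year part, then the days.
month 9 + 5 = 14, which is month 2 of year 2070 → February 2070.
Day 14 is valid in February, giving February 14, 2070.
Now add 70 days from February 14, 2070.
February has 28 days, so 28 − 14 = 14 days remain after February 14, 2070; 70 − 14 = 56 left.
March 2070 has 31 days: 56 − 31 = 25 left.
25 days into April 2070 → April 25, 2070.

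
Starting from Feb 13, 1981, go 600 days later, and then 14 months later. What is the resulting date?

December 6, 1983

Advancing 600 days from February 13, 1981:
February has 28 days, so 28 − 13 = 15 days remain after February 13, 1981; 600 − 15 = 585 left.
March 1981 has 31 days: 585 − 31 = 554 left.
April 1981 has 30 days: 554 − 30 = 524 left.
May 1981 has 31 days: 524 − 31 = 493 left.
June 1981 has 30 days: 493 − 30 = 463 left.
July 1981 has 31 days: 463 − 31 = 432 left.
August 1981 has 31 days: 432 − 31 = 401 left.
September 1981 has 30 days: 401 − 30 = 371 left.
October 1981 has 31 days: 371 − 31 = 340 left.
November 1981 has 30 days: 340 − 30 = 310 left.
December 1981 has 31 days: 310 − 31 = 279 left.
January 1982 has 31 days: 279 − 31 = 248 left.
February 1982 has 28 days (1982 is not a leap year): 248 − 28 = 220 left.
March 1982 has 31 days: 220 − 31 = 189 left.
April 1982 has 30 days: 189 − 30 = 159 left.
May 1982 has 31 days: 159 − 31 = 128 left.
June 1982 has 30 days: 128 − 30 = 98 left.
July 1982 has 31 days: 98 − 31 = 67 left.
August 1982 has 31 days: 67 − 31 = 36 left.
September 1982 has 30 days: 36 − 30 = 6 left.
6 days into October 1982 → October 6, 1982.
Counting forward 14 months from October 6, 1982:
month 10 + 14 = 24, which is month 12 of year 1983 → December 1983.
Day 6 is valid in December, giving December 6, 1983.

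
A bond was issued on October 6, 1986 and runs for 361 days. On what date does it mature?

October 2, 1987

Advancing 361 days from October 6, 1986.
October has 31 days, so 31 − 6 = 25 days remain after October 6, 1986; 361 − 25 = 336 left.
November 1986 has 30 days: 336 − 30 = 306 left.
December 1986 has 31 days: 306 − 31 = 275 left.
January 1987 has 31 days: 275 − 31 = 244 left.
February 1987 has 28 days (1987 is not a leap year): 244 − 28 = 216 left.
March 1987 has 31 days: 216 − 31 = 185 left.
April 1987 has 30 days: 185 − 30 = 155 left.
May 1987 has 31 days: 155 − 31 = 124 left.
June 1987 has 30 days: 124 − 30 = 94 left.
July 1987 has 31 days: 94 − 31 = 63 left.
August 1987 has 31 days: 63 − 31 = 32 left.
September 1987 has 30 days: 32 − 30 = 2 left.
2 days into October 1987 → October 2, 1987.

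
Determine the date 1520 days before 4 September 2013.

Counting back 1520 days from September 4, 2013.
Going back 4 days from September 4, 2013 reaches the end of the previous month; 1520 − 4 = 1516 left.
August 2013 has 31 days: 1516 − 31 = 1485 left.
July 2013 has 31 days: 1485 − 31 = 1454 left.
June 2013 has 30 days: 1454 − 30 = 1424 left.
May 2013 has 31 days: 1424 − 31 = 1393 left.
April 2013 has 30 days: 1393 − 30 = 1363 left.
March 2013 has 31 days: 1363 − 31 = 1332 left.
February 2013 has 28 days (2013 is not a leap year): 1332 − 28 = 1304 left.
January 2013 has 31 days: 1304 − 31 = 1273 left.
December 2012 has 31 days: 1273 − 31 = 1242 left.
November 2012 has 30 days: 1242 − 30 = 1212 left.
October 2012 has 31 days: 1212 − 31 = 1181 left.
September 2012 has 30 days: 1181 − 30 = 1151 left.
August 2012 has 31 days: 1151 − 31 = 1120 left.
July 2012 has 31 days: 1120 − 31 = 1089 left.
June 2012 has 30 days: 1089 − 30 = 1059 left.
May 2012 has 31 days: 1059 − 31 = 1028 left.
April 2012 has 30 days: 1028 − 30 = 998 left.
March 2012 has 31 days: 998 − 31 = 967 left.
February 2012 has 29 days (2012 is a leap year): 967 − 29 = 938 left.
January 2012 has 31 days: 938 − 31 = 907 left.
December 2011 has 31 days: 907 − 31 = 876 left.
November 2011 has 30 days: 876 − 30 = 846 left.
October 2011 has 31 days: 846 − 31 = 815 left.
September 2011 has 30 days: 815 − 30 = 785 left.
August 2011 has 31 days: 785 − 31 = 754 left.
July 2011 has 31 days: 754 − 31 = 723 left.
June 2011 has 30 days: 723 − 30 = 693 left.
May 2011 has 31 days: 693 − 31 = 662 left.
April 2011 has 30 days: 662 − 30 = 632 left.
March 2011 has 31 days: 632 − 31 = 601 left.
February 2011 has 28 days (2011 is not a leap year): 601 − 28 = 573 left.
January 2011 has 31 days: 573 − 31 = 542 left.
December 2010 has 31 days: 542 − 31 = 511 left.
November 2010 has 30 days: 511 − 30 = 481 left.
October 2010 has 31 days: 481 − 31 = 450 left.
September 2010 has 30 days: 450 − 30 = 420 left.
August 2010 has 31 days: 420 − 31 = 389 left.
July 2010 has 31 days: 389 − 31 = 358 left.
June 2010 has 30 days: 358 − 30 = 328 left.
May 2010 has 31 days: 328 − 31 = 297 left.
April 2010 has 30 days: 297 − 30 = 267 left.
March 2010 has 31 days: 267 − 31 = 236 left.
February 2010 has 28 days (2010 is not a leap year): 236 − 28 = 208 left.
January 2010 has 31 days: 208 − 31 = 177 left.
December 2009 has 31 days: 177 − 31 = 146 left.
November 2009 has 30 days: 146 − 30 = 116 left.
October 2009 has 31 days: 116 − 31 = 85 left.
September 2009 has 30 days: 85 − 30 = 55 left.
August 2009 has 31 days: 55 − 31 = 24 left.
July 2009 has 31 days; 31 − 24 = 7 → July 7, 2009.

July 7, 2009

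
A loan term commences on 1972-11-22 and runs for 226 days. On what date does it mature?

July 6, 1973

Counting forward 226 days from November 22, 1972.
November has 30 days, so 30 − 22 = 8 days remain after November 22, 1972; 226 − 8 = 218 left.
December 1972 has 31 days: 218 − 31 = 187 left.
January 1973 has 31 days: 187 − 31 = 156 left.
February 1973 has 28 days (1973 is not a leap year): 156 − 28 = 128 left.
March 1973 has 31 days: 128 − 31 = 97 left.
April 1973 has 30 days: 97 − 30 = 67 left.
May 1973 has 31 days: 67 − 31 = 36 left.
June 1973 has 30 days: 36 − 30 = 6 left.
6 days into July 1973 → July 6, 1973.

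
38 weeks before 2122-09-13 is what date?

Counting back 38 weeks = 266 days from September 13, 2122.
Going back 13 days from September 13, 2122 reaches the end of the previous month; 266 − 13 = 253 left.
August 2122 has 31 days: 253 − 31 = 222 left.
July 2122 has 31 days: 222 − 31 = 191 left.
June 2122 has 30 days: 191 − 30 = 161 left.
May 2122 has 31 days: 161 − 31 = 130 left.
April 2122 has 30 days: 130 − 30 = 100 left.
March 2122 has 31 days: 100 − 31 = 69 left.
February 2122 has 28 days (2122 is not a leap year): 69 − 28 = 41 left.
January 2122 has 31 days: 41 − 31 = 10 left.
December 2121 has 31 days; 31 − 10 = 21 → December 21, 2121.

December 21, 2121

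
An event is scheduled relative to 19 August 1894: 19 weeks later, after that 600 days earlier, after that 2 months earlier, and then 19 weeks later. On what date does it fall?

July 20, 1893

Adding 19 weeks (= 133 days) from August 19, 1894:
August has 31 days, so 31 − 19 = 12 days remain after August 19, 1894; 133 − 12 = 121 left.
September 1894 has 30 days: 121 − 30 = 91 left.
October 1894 has 31 days: 91 − 31 = 60 left.
November 1894 has 30 days: 60 − 30 = 30 left.
30 days into December 1894 → December 30, 1894.
Subtracting 600 days from December 30, 1894:
Going back 30 days from December 30, 1894 reaches the end of the previous month; 600 − 30 = 570 left.
November 1894 has 30 days: 570 − 30 = 540 left.
October 1894 has 31 days: 540 − 31 = 509 left.
September 1894 has 30 days: 509 − 30 = 479 left.
August 1894 has 31 days: 479 − 31 = 448 left.
July 1894 has 31 days: 448 − 31 = 417 left.
June 1894 has 30 days: 417 − 30 = 387 left.
May 1894 has 31 days: 387 − 31 = 356 left.
April 1894 has 30 days: 356 − 30 = 326 left.
March 1894 has 31 days: 326 − 31 = 295 left.
February 1894 has 28 days (1894 is not a leap year): 295 − 28 = 267 left.
January 1894 has 31 days: 267 − 31 = 236 left.
December 1893 has 31 days: 236 − 31 = 205 left.
November 1893 has 30 days: 205 − 30 = 175 left.
October 1893 has 31 days: 175 − 31 = 144 left.
September 1893 has 30 days: 144 − 30 = 114 left.
August 1893 has 31 days: 114 − 31 = 83 left.
July 1893 has 31 days: 83 − 31 = 52 left.
June 1893 has 30 days: 52 − 30 = 22 left.
May 1893 has 31 days; 31 − 22 = 9 → May 9, 1893.
Counting back 2 months from May 9, 1893:
month 5 − 2 = 3 → March 1893.
Day 9 is valid in March, giving March 9, 1893.
Adding 19 weeks (= 133 days) from March 9, 1893:
March has 31 days, so 31 − 9 = 22 days remain after March 9, 1893; 133 − 22 = 111 left.
April 1893 has 30 days: 111 − 30 = 81 left.
May 1893 has 31 days: 81 − 31 = 50 left.
June 1893 has 30 days: 50 − 30 = 20 left.
20 days into July 1893 → July 20, 1893.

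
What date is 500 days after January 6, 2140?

Advancing 500 days from January 6, 2140.
January has 31 days, so 31 − 6 = 25 days remain after January 6, 2140; 500 − 25 = 475 left.
February 2140 has 29 days (2140 is a leap year): 475 − 29 = 446 left.
March 2140 has 31 days: 446 − 31 = 415 left.
April 2140 has 30 days: 415 − 30 = 385 left.
May 2140 has 31 days: 385 − 31 = 354 left.
June 2140 has 30 days: 354 − 30 = 324 left.
July 2140 has 31 days: 324 − 31 = 293 left.
August 2140 has 31 days: 293 − 31 = 262 left.
September 2140 has 30 days: 262 − 30 = 232 left.
October 2140 has 31 days: 232 − 31 = 201 left.
November 2140 has 30 days: 201 − 30 = 171 left.
December 2140 has 31 days: 171 − 31 = 140 left.
January 2141 has 31 days: 140 − 31 = 109 left.
February 2141 has 28 days (2141 is not a leap year): 109 − 28 = 81 left.
March 2141 has 31 days: 81 − 31 = 50 left.
April 2141 has 30 days: 50 − 30 = 20 left.
20 days into May 2141 → May 20, 2141.

May 20, 2141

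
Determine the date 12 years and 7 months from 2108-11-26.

Counting forward 12 years and 7 months from November 26, 2108.
+12 years → 2120; month 11 + 7 = 18, which is month 6 of year 2121 → June 2121.
Day 26 is valid in June, giving June 26, 2121.

June 26, 2121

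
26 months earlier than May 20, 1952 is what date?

Going back 26 months from May 20, 1952.
month 5 − 26 = -21, which is month 3 of year 1950 → March 1950.
Day 20 is valid in March, giving March 20, 1950.

March 20, 1950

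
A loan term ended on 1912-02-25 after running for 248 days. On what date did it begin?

June 22, 1911

Counting back 248 days from February 25, 1912.
Going back 25 days from February 25, 1912 reaches the end of the previous month; 248 − 25 = 223 left.
January 1912 has 31 days: 223 − 31 = 192 left.
December 1911 has 31 days: 192 − 31 = 161 left.
November 1911 has 30 days: 161 − 30 = 131 left.
October 1911 has 31 days: 131 − 31 = 100 left.
September 1911 has 30 days: 100 − 30 = 70 left.
August 1911 has 31 days: 70 − 31 = 39 left.
July 1911 has 31 days: 39 − 31 = 8 left.
June 1911 has 30 days; 30 − 8 = 22 → June 22, 1911.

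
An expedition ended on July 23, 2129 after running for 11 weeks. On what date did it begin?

May 7, 2129

Going back 11 weeks = 77 days from July 23, 2129.
Going back 23 days from July 23, 2129 reaches the end of the previous month; 77 − 23 = 54 left.
June 2129 has 30 days: 54 − 30 = 24 left.
May 2129 has 31 days; 31 − 24 = 7 → May 7, 2129.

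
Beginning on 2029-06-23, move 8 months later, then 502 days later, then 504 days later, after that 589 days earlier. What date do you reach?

Advancing 8 months from June 23, 2029:
month 6 + 8 = 14, which is month 2 of year 2030 → February 2030.
Day 23 is valid in February, giving February 23, 2030.
Counting forward 502 days from February 23, 2030:
February has 28 days, so 28 − 23 = 5 days remain after February 23, 2030; 502 − 5 = 497 left.
March 2030 has 31 days: 497 − 31 = 466 left.
April 2030 has 30 days: 466 − 30 = 436 left.
May 2030 has 31 days: 436 − 31 = 405 left.
June 2030 has 30 days: 405 − 30 = 375 left.
July 2030 has 31 days: 375 − 31 = 344 left.
August 2030 has 31 days: 344 − 31 = 313 left.
September 2030 has 30 days: 313 − 30 = 283 left.
October 2030 has 31 days: 283 − 31 = 252 left.
November 2030 has 30 days: 252 − 30 = 222 left.
December 2030 has 31 days: 222 − 31 = 191 left.
January 2031 has 31 days: 191 − 31 = 160 left.
February 2031 has 28 days (2031 is not a leap year): 160 − 28 = 132 left.
March 2031 has 31 days: 132 − 31 = 101 left.
April 2031 has 30 days: 101 − 30 = 71 left.
May 2031 has 31 days: 71 − 31 = 40 left.
June 2031 has 30 days: 40 − 30 = 10 left.
10 days into July 2031 → July 10, 2031.
Counting forward 504 days from July 10, 2031:
July has 31 days, so 31 − 10 = 21 days remain after July 10, 2031; 504 − 21 = 483 left.
August 2031 has 31 days: 483 − 31 = 452 left.
September 2031 has 30 days: 452 − 30 = 422 left.
October 2031 has 31 days: 422 − 31 = 391 left.
November 2031 has 30 days: 391 − 30 = 361 left.
December 2031 has 31 days: 361 − 31 = 330 left.
January 2032 has 31 days: 330 − 31 = 299 left.
February 2032 has 29 days (2032 is a leap year): 299 − 29 = 270 left.
March 2032 has 31 days: 270 − 31 = 239 left.
April 2032 has 30 days: 239 − 30 = 209 left.
May 2032 has 31 days: 209 − 31 = 178 left.
June 2032 has 30 days: 178 − 30 = 148 left.
July 2032 has 31 days: 148 − 31 = 117 left.
August 2032 has 31 days: 117 − 31 = 86 left.
September 2032 has 30 days: 86 − 30 = 56 left.
October 2032 has 31 days: 56 − 31 = 25 left.
25 days into November 2032 → November 25, 2032.
Going back 589 days from November 25, 2032:
Going back 25 days from November 25, 2032 reaches the end of the previous month; 589 − 25 = 564 left.
October 2032 has 31 days: 564 − 31 = 533 left.
September 2032 has 30 days: 533 − 30 = 503 left.
August 2032 has 31 days: 503 − 31 = 472 left.
July 2032 has 31 days: 472 − 31 = 441 left.
June 2032 has 30 days: 441 − 30 = 411 left.
May 2032 has 31 days: 411 − 31 = 380 left.
April 2032 has 30 days: 380 − 30 = 350 left.
March 2032 has 31 days: 350 − 31 = 319 left.
February 2032 has 29 days (2032 is a leap year): 319 − 29 = 290 left.
January 2032 has 31 days: 290 − 31 = 259 left.
December 2031 has 31 days: 259 − 31 = 228 left.
November 2031 has 30 days: 228 − 30 = 198 left.
October 2031 has 31 days: 198 − 31 = 167 left.
September 2031 has 30 days: 167 − 30 = 137 left.
August 2031 has 31 days: 137 − 31 = 106 left.
July 2031 has 31 days: 106 − 31 = 75 left.
June 2031 has 30 days: 75 − 30 = 45 left.
May 2031 has 31 days: 45 − 31 = 14 left.
April 2031 has 30 days; 30 − 14 = 16 → April 16, 2031.

April 16, 2031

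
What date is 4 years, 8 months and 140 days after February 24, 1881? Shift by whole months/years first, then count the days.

March 13, 1886

Advancing 4 years, 8 months and 140 days from February 24, 1881: first the month/year part, then the days.
+4 years → 1885; month 2 + 8 = 10 → October 1885.
Day 24 is valid in October, giving October 24, 1885.
Now add 140 days from October 24, 1885.
October has 31 days, so 31 − 24 = 7 days remain after October 24, 1885; 140 − 7 = 133 left.
November 1885 has 30 days: 133 − 30 = 103 left.
December 1885 has 31 days: 103 − 31 = 72 left.
January 1886 has 31 days: 72 − 31 = 41 left.
February 1886 has 28 days (1886 is not a leap year): 41 − 28 = 13 left.
13 days into March 1886 → March 13, 1886.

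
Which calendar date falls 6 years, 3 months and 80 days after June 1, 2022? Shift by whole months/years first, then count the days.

November 20, 2028

Advancing 6 years, 3 months and 80 days from June 1, 2022: first the month/year part, then the days.
+6 years → 2028; month 6 + 3 = 9 → September 2028.
Day 1 is valid in September, giving September 1, 2028.
Now add 80 days from September 1, 2028.
September has 30 days, so 30 − 1 = 29 days remain after September 1, 2028; 80 − 29 = 51 left.
October 2028 has 31 days: 51 − 31 = 20 left.
20 days into November 2028 → November 20, 2028.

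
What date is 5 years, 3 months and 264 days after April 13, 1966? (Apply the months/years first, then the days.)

Adding 5 years, 3 months and 264 days from April 13, 1966: first the month/year part, then the days.
+5 years → 1971; month 4 + 3 = 7 → July 1971.
Day 13 is valid in July, giving July 13, 1971.
Now add 264 days from July 13, 1971.
July has 31 days, so 31 − 13 = 18 days remain after July 13, 1971; 264 − 18 = 246 left.
August 1971 has 31 days: 246 − 31 = 215 left.
September 1971 has 30 days: 215 − 30 = 185 left.
October 1971 has 31 days: 185 − 31 = 154 left.
November 1971 has 30 days: 154 − 30 = 124 left.
December 1971 has 31 days: 124 − 31 = 93 left.
January 1972 has 31 days: 93 − 31 = 62 left.
February 1972 has 29 days (1972 is a leap year): 62 − 29 = 33 left.
March 1972 has 31 days: 33 − 31 = 2 left.
2 days into April 1972 → April 2, 1972.

April 2, 1972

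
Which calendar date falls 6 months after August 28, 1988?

February 28, 1989

Advancing 6 months from August 28, 1988.
month 8 + 6 = 14, which is month 2 of year 1989 → February 1989.
Day 28 is valid in February, giving February 28, 1989.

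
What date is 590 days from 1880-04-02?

Counting forward 590 days from April 2, 1880.
April has 30 days, so 30 − 2 = 28 days remain after April 2, 1880; 590 − 28 = 562 left.
May 1880 has 31 days: 562 − 31 = 531 left.
June 1880 has 30 days: 531 − 30 = 501 left.
July 1880 has 31 days: 501 − 31 = 470 left.
August 1880 has 31 days: 470 − 31 = 439 left.
September 1880 has 30 days: 439 − 30 = 409 left.
October 1880 has 31 days: 409 − 31 = 378 left.
November 1880 has 30 days: 378 − 30 = 348 left.
December 1880 has 31 days: 348 − 31 = 317 left.
January 1881 has 31 days: 317 − 31 = 286 left.
February 1881 has 28 days (1881 is not a leap year): 286 − 28 = 258 left.
March 1881 has 31 days: 258 − 31 = 227 left.
April 1881 has 30 days: 227 − 30 = 197 left.
May 1881 has 31 days: 197 − 31 = 166 left.
June 1881 has 30 days: 166 − 30 = 136 left.
July 1881 has 31 days: 136 − 31 = 105 left.
August 1881 has 31 days: 105 − 31 = 74 left.
September 1881 has 30 days: 74 − 30 = 44 left.
October 1881 has 31 days: 44 − 31 = 13 left.
13 days into November 1881 → November 13, 1881.

November 13, 1881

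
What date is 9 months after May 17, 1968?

February 17, 1969

Adding 9 months from May 17, 1968.
month 5 + 9 = 14, which is month 2 of year 1969 → February 1969.
Day 17 is valid in February, giving February 17, 1969.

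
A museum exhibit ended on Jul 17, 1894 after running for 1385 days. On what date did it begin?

Going back 1385 days from July 17, 1894.
Going back 17 days from July 17, 1894 reaches the end of the previous month; 1385 − 17 = 1368 left.
June 1894 has 30 days: 1368 − 30 = 1338 left.
May 1894 has 31 days: 1338 − 31 = 1307 left.
April 1894 has 30 days: 1307 − 30 = 1277 left.
March 1894 has 31 days: 1277 − 31 = 1246 left.
February 1894 has 28 days (1894 is not a leap year): 1246 − 28 = 1218 left.
January 1894 has 31 days: 1218 − 31 = 1187 left.
December 1893 has 31 days: 1187 − 31 = 1156 left.
November 1893 has 30 days: 1156 − 30 = 1126 left.
October 1893 has 31 days: 1126 − 31 = 1095 left.
September 1893 has 30 days: 1095 − 30 = 1065 left.
August 1893 has 31 days: 1065 − 31 = 1034 left.
July 1893 has 31 days: 1034 − 31 = 1003 left.
June 1893 has 30 days: 1003 − 30 = 973 left.
May 1893 has 31 days: 973 − 31 = 942 left.
April 1893 has 30 days: 942 − 30 = 912 left.
March 1893 has 31 days: 912 − 31 = 881 left.
February 1893 has 28 days (1893 is not a leap year): 881 − 28 = 853 left.
January 1893 has 31 days: 853 − 31 = 822 left.
December 1892 has 31 days: 822 − 31 = 791 left.
November 1892 has 30 days: 791 − 30 = 761 left.
October 1892 has 31 days: 761 − 31 = 730 left.
September 1892 has 30 days: 730 − 30 = 700 left.
August 1892 has 31 days: 700 − 31 = 669 left.
July 1892 has 31 days: 669 − 31 = 638 left.
June 1892 has 30 days: 638 − 30 = 608 left.
May 1892 has 31 days: 608 − 31 = 577 left.
April 1892 has 30 days: 577 − 30 = 547 left.
March 1892 has 31 days: 547 − 31 = 516 left.
February 1892 has 29 days (1892 is a leap year): 516 − 29 = 487 left.
January 1892 has 31 days: 487 − 31 = 456 left.
December 1891 has 31 days: 456 − 31 = 425 left.
November 1891 has 30 days: 425 − 30 = 395 left.
October 1891 has 31 days: 395 − 31 = 364 left.
September 1891 has 30 days: 364 − 30 = 334 left.
August 1891 has 31 days: 334 − 31 = 303 left.
July 1891 has 31 days: 303 − 31 = 272 left.
June 1891 has 30 days: 272 − 30 = 242 left.
May 1891 has 31 days: 242 − 31 = 211 left.
April 1891 has 30 days: 211 − 30 = 181 left.
March 1891 has 31 days: 181 − 31 = 150 left.
February 1891 has 28 days (1891 is not a leap year): 150 − 28 = 122 left.
January 1891 has 31 days: 122 − 31 = 91 left.
December 1890 has 31 days: 91 − 31 = 60 left.
November 1890 has 30 days: 60 − 30 = 30 left.
October 1890 has 31 days; 31 − 30 = 1 → October 1, 1890.

October 1, 1890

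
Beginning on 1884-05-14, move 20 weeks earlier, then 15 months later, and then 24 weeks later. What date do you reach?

Subtracting 20 weeks (= 140 days) from May 14, 1884:
Going back 14 days from May 14, 1884 reaches the end of the previous month; 140 − 14 = 126 left.
April 1884 has 30 days: 126 − 30 = 96 left.
March 1884 has 31 days: 96 − 31 = 65 left.
February 1884 has 29 days (1884 is a leap year): 65 − 29 = 36 left.
January 1884 has 31 days: 36 − 31 = 5 left.
December 1883 has 31 days; 31 − 5 = 26 → December 26, 1883.
Adding 15 months from December 26, 1883:
month 12 + 15 = 27, which is month 3 of year 1885 → March 1885.
Day 26 is valid in March, giving March 26, 1885.
Counting forward 24 weeks (= 168 days) from March 26, 1885:
March has 31 days, so 31 − 26 = 5 days remain after March 26, 1885; 168 − 5 = 163 left.
April 1885 has 30 days: 163 − 30 = 133 left.
May 1885 has 31 days: 133 − 31 = 102 left.
June 1885 has 30 days: 102 − 30 = 72 left.
July 1885 has 31 days: 72 − 31 = 41 left.
August 1885 has 31 days: 41 − 31 = 10 left.
10 days into September 1885 → September 10, 1885.

September 10, 1885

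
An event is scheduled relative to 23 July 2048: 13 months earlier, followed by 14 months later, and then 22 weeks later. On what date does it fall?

January 24, 2049

Going back 13 months from July 23, 2048:
month 7 − 13 = -6, which is month 6 of year 2047 → June 2047.
Day 23 is valid in June, giving June 23, 2047.
Advancing 14 months from June 23, 2047:
month 6 + 14 = 20, which is month 8 of year 2048 → August 2048.
Day 23 is valid in August, giving August 23, 2048.
Advancing 22 weeks (= 154 days) from August 23, 2048:
August has 31 days, so 31 − 23 = 8 days remain after August 23, 2048; 154 − 8 = 146 left.
September 2048 has 30 days: 146 − 30 = 116 left.
October 2048 has 31 days: 116 − 31 = 85 left.
November 2048 has 30 days: 85 − 30 = 55 left.
December 2048 has 31 days: 55 − 31 = 24 left.
24 days into January 2049 → January 24, 2049.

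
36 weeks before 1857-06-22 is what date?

October 13, 1856

Subtracting 36 weeks = 252 days from June 22, 1857.
Going back 22 days from June 22, 1857 reaches the end of the previous month; 252 − 22 = 230 left.
May 1857 has 31 days: 230 − 31 = 199 left.
April 1857 has 30 days: 199 − 30 = 169 left.
March 1857 has 31 days: 169 − 31 = 138 left.
February 1857 has 28 days (1857 is not a leap year): 138 − 28 = 110 left.
January 1857 has 31 days: 110 − 31 = 79 left.
December 1856 has 31 days: 79 − 31 = 48 left.
November 1856 has 30 days: 48 − 30 = 18 left.
October 1856 has 31 days; 31 − 18 = 13 → October 13, 1856.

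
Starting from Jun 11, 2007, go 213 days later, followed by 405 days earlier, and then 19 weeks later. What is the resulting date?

April 13, 2007

Counting forward 213 days from June 11, 2007:
June has 30 days, so 30 − 11 = 19 days remain after June 11, 2007; 213 − 19 = 194 left.
July 2007 has 31 days: 194 − 31 = 163 left.
August 2007 has 31 days: 163 − 31 = 132 left.
September 2007 has 30 days: 132 − 30 = 102 left.
October 2007 has 31 days: 102 − 31 = 71 left.
November 2007 has 30 days: 71 − 30 = 41 left.
December 2007 has 31 days: 41 − 31 = 10 left.
10 days into January 2008 → January 10, 2008.
Counting back 405 days from January 10, 2008:
Going back 10 days from January 10, 2008 reaches the end of the previous month; 405 − 10 = 395 left.
December 2007 has 31 days: 395 − 31 = 364 left.
November 2007 has 30 days: 364 − 30 = 334 left.
October 2007 has 31 days: 334 − 31 = 303 left.
September 2007 has 30 days: 303 − 30 = 273 left.
August 2007 has 31 days: 273 − 31 = 242 left.
July 2007 has 31 days: 242 − 31 = 211 left.
June 2007 has 30 days: 211 − 30 = 181 left.
May 2007 has 31 days: 181 − 31 = 150 left.
April 2007 has 30 days: 150 − 30 = 120 left.
March 2007 has 31 days: 120 − 31 = 89 left.
February 2007 has 28 days (2007 is not a leap year): 89 − 28 = 61 left.
January 2007 has 31 days: 61 − 31 = 30 left.
December 2006 has 31 days; 31 − 30 = 1 → December 1, 2006.
Adding 19 weeks (= 133 days) from December 1, 2006:
December has 31 days, so 31 − 1 = 30 days remain after December 1, 2006; 133 − 30 = 103 left.
January 2007 has 31 days: 103 − 31 = 72 left.
February 2007 has 28 days (2007 is not a leap year): 72 − 28 = 44 left.
March 2007 has 31 days: 44 − 31 = 13 left.
13 days into April 2007 → April 13, 2007.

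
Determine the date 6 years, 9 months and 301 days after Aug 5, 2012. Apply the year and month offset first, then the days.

March 1, 2020

Advancing 6 years, 9 months and 301 days from August 5, 2012: first the month/year part, then the days.
+6 years → 2018; month 8 + 9 = 17, which is month 5 of year 2019 → May 2019.
Day 5 is valid in May, giving May 5, 2019.
Now add 301 days from May 5, 2019.
May has 31 days, so 31 − 5 = 26 days remain after May 5, 2019; 301 − 26 = 275 left.
June 2019 has 30 days: 275 − 30 = 245 left.
July 2019 has 31 days: 245 − 31 = 214 left.
August 2019 has 31 days: 214 − 31 = 183 left.
September 2019 has 30 days: 183 − 30 = 153 left.
October 2019 has 31 days: 153 − 31 = 122 left.
November 2019 has 30 days: 122 − 30 = 92 left.
December 2019 has 31 days: 92 − 31 = 61 left.
January 2020 has 31 days: 61 − 31 = 30 left.
February 2020 has 29 days (2020 is a leap year): 30 − 29 = 1 left.
1 day into March 2020 → March 1, 2020.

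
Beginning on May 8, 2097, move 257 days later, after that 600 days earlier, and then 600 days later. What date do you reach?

Counting forward 257 days from May 8, 2097:
May has 31 days, so 31 − 8 = 23 days remain after May 8, 2097; 257 − 23 = 234 left.
June 2097 has 30 days: 234 − 30 = 204 left.
July 2097 has 31 days: 204 − 31 = 173 left.
August 2097 has 31 days: 173 − 31 = 142 left.
September 2097 has 30 days: 142 − 30 = 112 left.
October 2097 has 31 days: 112 − 31 = 81 left.
November 2097 has 30 days: 81 − 30 = 51 left.
December 2097 has 31 days: 51 − 31 = 20 left.
20 days into January 2098 → January 20, 2098.
Subtracting 600 days from January 20, 2098:
Going back 20 days from January 20, 2098 reaches the end of the previous month; 600 − 20 = 580 left.
December 2097 has 31 days: 580 − 31 = 549 left.
November 2097 has 30 days: 549 − 30 = 519 left.
October 2097 has 31 days: 519 − 31 = 488 left.
September 2097 has 30 days: 488 − 30 = 458 left.
August 2097 has 31 days: 458 − 31 = 427 left.
July 2097 has 31 days: 427 − 31 = 396 left.
June 2097 has 30 days: 396 − 30 = 366 left.
May 2097 has 31 days: 366 − 31 = 335 left.
April 2097 has 30 days: 335 − 30 = 305 left.
March 2097 has 31 days: 305 − 31 = 274 left.
February 2097 has 28 days (2097 is not a leap year): 274 − 28 = 246 left.
January 2097 has 31 days: 246 − 31 = 215 left.
December 2096 has 31 days: 215 − 31 = 184 left.
November 2096 has 30 days: 184 − 30 = 154 left.
October 2096 has 31 days: 154 − 31 = 123 left.
September 2096 has 30 days: 123 − 30 = 93 left.
August 2096 has 31 days: 93 − 31 = 62 left.
July 2096 has 31 days: 62 − 31 = 31 left.
June 2096 has 30 days: 31 − 30 = 1 left.
May 2096 has 31 days; 31 − 1 = 30 → May 30, 2096.
Advancing 600 days from May 30, 2096:
May has 31 days, so 31 − 30 = 1 day remains after May 30, 2096; 600 − 1 = 599 left.
June 2096 has 30 days: 599 − 30 = 569 left.
July 2096 has 31 days: 569 − 31 = 538 left.
August 2096 has 31 days: 538 − 31 = 507 left.
September 2096 has 30 days: 507 − 30 = 477 left.
October 2096 has 31 days: 477 − 31 = 446 left.
November 2096 has 30 days: 446 − 30 = 416 left.
December 2096 has 31 days: 416 − 31 = 385 left.
January 2097 has 31 days: 385 − 31 = 354 left.
February 2097 has 28 days (2097 is not a leap year): 354 − 28 = 326 left.
March 2097 has 31 days: 326 − 31 = 295 left.
April 2097 has 30 days: 295 − 30 = 265 left.
May 2097 has 31 days: 265 − 31 = 234 left.
June 2097 has 30 days: 234 − 30 = 204 left.
July 2097 has 31 days: 204 − 31 = 173 left.
August 2097 has 31 days: 173 − 31 = 142 left.
September 2097 has 30 days: 142 − 30 = 112 left.
October 2097 has 31 days: 112 − 31 = 81 left.
November 2097 has 30 days: 81 − 30 = 51 left.
December 2097 has 31 days: 51 − 31 = 20 left.
20 days into January 2098 → January 20, 2098.

January 20, 2098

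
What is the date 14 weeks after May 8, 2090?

August 14, 2090

Advancing 14 weeks = 98 days from May 8, 2090.
May has 31 days, so 31 − 8 = 23 days remain after May 8, 2090; 98 − 23 = 75 left.
June 2090 has 30 days: 75 − 30 = 45 left.
July 2090 has 31 days: 45 − 31 = 14 left.
14 days into August 2090 → August 14, 2090.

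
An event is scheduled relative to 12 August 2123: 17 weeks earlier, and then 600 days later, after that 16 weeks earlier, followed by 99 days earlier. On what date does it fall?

Going back 17 weeks (= 119 days) from August 12, 2123:
Going back 12 days from August 12, 2123 reaches the end of the previous month; 119 − 12 = 107 left.
July 2123 has 31 days: 107 − 31 = 76 left.
June 2123 has 30 days: 76 − 30 = 46 left.
May 2123 has 31 days: 46 − 31 = 15 left.
April 2123 has 30 days; 30 − 15 = 15 → April 15, 2123.
Counting forward 600 days from April 15, 2123:
April has 30 days, so 30 − 15 = 15 days remain after April 15, 2123; 600 − 15 = 585 left.
May 2123 has 31 days: 585 − 31 = 554 left.
June 2123 has 30 days: 554 − 30 = 524 left.
July 2123 has 31 days: 524 − 31 = 493 left.
August 2123 has 31 days: 493 − 31 = 462 left.
September 2123 has 30 days: 462 − 30 = 432 left.
October 2123 has 31 days: 432 − 31 = 401 left.
November 2123 has 30 days: 401 − 30 = 371 left.
December 2123 has 31 days: 371 − 31 = 340 left.
January 2124 has 31 days: 340 − 31 = 309 left.
February 2124 has 29 days (2124 is a leap year): 309 − 29 = 280 left.
March 2124 has 31 days: 280 − 31 = 249 left.
April 2124 has 30 days: 249 − 30 = 219 left.
May 2124 has 31 days: 219 − 31 = 188 left.
June 2124 has 30 days: 188 − 30 = 158 left.
July 2124 has 31 days: 158 − 31 = 127 left.
August 2124 has 31 days: 127 − 31 = 96 left.
September 2124 has 30 days: 96 − 30 = 66 left.
October 2124 has 31 days: 66 − 31 = 35 left.
November 2124 has 30 days: 35 − 30 = 5 left.
5 days into December 2124 → December 5, 2124.
Going back 16 weeks (= 112 days) from December 5, 2124:
Going back 5 days from December 5, 2124 reaches the end of the previous month; 112 − 5 = 107 left.
November 2124 has 30 days: 107 − 30 = 77 left.
October 2124 has 31 days: 77 − 31 = 46 left.
September 2124 has 30 days: 46 − 30 = 16 left.
August 2124 has 31 days; 31 − 16 = 15 → August 15, 2124.
Going back 99 days from August 15, 2124:
Going back 15 days from August 15, 2124 reaches the end of the previous month; 99 − 15 = 84 left.
July 2124 has 31 days: 84 − 31 = 53 left.
June 2124 has 30 days: 53 − 30 = 23 left.
May 2124 has 31 days; 31 − 23 = 8 → May 8, 2124.

May 8, 2124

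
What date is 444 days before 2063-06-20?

Subtracting 444 days from June 20, 2063.
Going back 20 days from June 20, 2063 reaches the end of the previous month; 444 − 20 = 424 left.
May 2063 has 31 days: 424 − 31 = 393 left.
April 2063 has 30 days: 393 − 30 = 363 left.
March 2063 has 31 days: 363 − 31 = 332 left.
February 2063 has 28 days (2063 is not a leap year): 332 − 28 = 304 left.
January 2063 has 31 days: 304 − 31 = 273 left.
December 2062 has 31 days: 273 − 31 = 242 left.
November 2062 has 30 days: 242 − 30 = 212 left.
October 2062 has 31 days: 212 − 31 = 181 left.
September 2062 has 30 days: 181 − 30 = 151 left.
August 2062 has 31 days: 151 − 31 = 120 left.
July 2062 has 31 days: 120 − 31 = 89 left.
June 2062 has 30 days: 89 − 30 = 59 left.
May 2062 has 31 days: 59 − 31 = 28 left.
April 2062 has 30 days; 30 − 28 = 2 → April 2, 2062.

April 2, 2062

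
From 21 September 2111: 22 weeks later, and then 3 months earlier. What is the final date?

Adding 22 weeks (= 154 days) from September 21, 2111:
September has 30 days, so 30 − 21 = 9 days remain after September 21, 2111; 154 − 9 = 145 left.
October 2111 has 31 days: 145 − 31 = 114 left.
November 2111 has 30 days: 114 − 30 = 84 left.
December 2111 has 31 days: 84 − 31 = 53 left.
January 2112 has 31 days: 53 − 31 = 22 left.
22 days into February 2112 → February 22, 2112.
Going back 3 months from February 22, 2112:
month 2 − 3 = -1, which is month 11 of year 2111 → November 2111.
Day 22 is valid in November, giving November 22, 2111.

November 22, 2111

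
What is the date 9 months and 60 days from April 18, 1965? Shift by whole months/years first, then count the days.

March 19, 1966

Counting forward 9 months and 60 days from April 18, 1965: first the month/year part, then the days.
month 4 + 9 = 13, which is month 1 of year 1966 → January 1966.
Day 18 is valid in January, giving January 18, 1966.
Now add 60 days from January 18, 1966.
January has 31 days, so 31 − 18 = 13 days remain after January 18, 1966; 60 − 13 = 47 left.
February 1966 has 28 days (1966 is not a leap year): 47 − 28 = 19 left.
19 days into March 1966 → March 19, 1966.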